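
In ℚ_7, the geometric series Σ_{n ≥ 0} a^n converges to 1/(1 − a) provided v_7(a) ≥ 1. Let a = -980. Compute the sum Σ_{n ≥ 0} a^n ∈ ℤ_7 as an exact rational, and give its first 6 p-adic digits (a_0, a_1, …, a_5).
Σ a^n = 1/(1 − a) = 1/981;  first 6 digits = (1, 0, 1, 4, 0, 1)

v_7(a) = 2 ≥ 1, so the series converges in ℤ_7 to 1/(1 − a) = 1/(1 − (-980)) = 1/981. Expand this rational in ℤ_7: compute digits iteratively via d_i = x_i mod 7, x_{i+1} = (x_i − d_i)/7. The first 6 digits are (1, 0, 1, 4, 0, 1).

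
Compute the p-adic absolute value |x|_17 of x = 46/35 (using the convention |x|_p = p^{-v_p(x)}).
|46/35|_17 = 1

Step 1 — compute v_17(x) by factoring powers of 17 out of the numerator and denominator: v_17(46/35) = 0. Step 2 — apply |x|_p = p^{-v_p(x)} = 17^{0} = 1.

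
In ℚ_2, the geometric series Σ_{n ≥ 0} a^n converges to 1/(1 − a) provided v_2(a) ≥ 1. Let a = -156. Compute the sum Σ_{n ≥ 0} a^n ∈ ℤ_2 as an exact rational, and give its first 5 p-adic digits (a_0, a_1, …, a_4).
Σ a^n = 1/(1 − a) = 1/157;  first 5 digits = (1, 0, 1, 0, 1)

v_2(a) = 2 ≥ 1, so the series converges in ℤ_2 to 1/(1 − a) = 1/(1 − (-156)) = 1/157. Expand this rational in ℤ_2: compute digits iteratively via d_i = x_i mod 2, x_{i+1} = (x_i − d_i)/2. The first 5 digits are (1, 0, 1, 0, 1).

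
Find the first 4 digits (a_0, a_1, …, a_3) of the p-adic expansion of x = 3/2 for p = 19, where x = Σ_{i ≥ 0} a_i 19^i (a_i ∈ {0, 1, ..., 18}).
(a_0, …, a_3) = (11, 9, 9, 9)

v_19(3/2) = 0 (numerator and denominator both coprime to 19), so x ∈ ℤ_19^×. Compute digits iteratively via a_i = x_i mod 19, x_{i+1} = (x_i − a_i)/19, with x_0 = x:
  x_0 = 3/2;  a_0 = 11;  x_1 = (x_0 − 11)/19 = -1/2
  x_1 = -1/2;  a_1 = 9;  x_2 = (x_1 − 9)/19 = -1/2
  x_2 = -1/2;  a_2 = 9;  x_3 = (x_2 − 9)/19 = -1/2
  x_3 = -1/2;  a_3 = 9;  x_4 = (x_3 − 9)/19 = -1/2
Digits: (11, 9, 9, 9).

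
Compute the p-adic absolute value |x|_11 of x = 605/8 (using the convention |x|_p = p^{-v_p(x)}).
|605/8|_11 = 1/121

Step 1 — compute v_11(x) by factoring powers of 11 out of the numerator and denominator: v_11(605/8) = 2. Step 2 — apply |x|_p = p^{-v_p(x)} = 11^{-2} = 1/121.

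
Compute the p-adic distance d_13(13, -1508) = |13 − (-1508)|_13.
d_13(13, -1508) = 1/169

Step 1 — x − y = 13 − (-1508) = 1521. Step 2 — v_13(1521) = 2 (factor: 1521 = (13^2 · 9); the sign does not affect v_p). Step 3 — |x − y|_13 = 13^{-2} = 1/169.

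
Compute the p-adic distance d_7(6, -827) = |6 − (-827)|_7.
d_7(6, -827) = 1/49

Step 1 — x − y = 6 − (-827) = 833. Step 2 — v_7(833) = 2 (factor: 833 = (7^2 · 17); the sign does not affect v_p). Step 3 — |x − y|_7 = 7^{-2} = 1/49.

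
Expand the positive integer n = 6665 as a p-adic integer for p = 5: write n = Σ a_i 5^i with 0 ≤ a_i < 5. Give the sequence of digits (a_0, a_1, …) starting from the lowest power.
(a_0, a_1, …) = (0, 3, 1, 3, 0, 2)

Repeated division by 5 gives the digits low-to-high: 6665 = 3·5^1 + 1·5^2 + 3·5^3 + 2·5^5. Digit sequence: (0, 3, 1, 3, 0, 2).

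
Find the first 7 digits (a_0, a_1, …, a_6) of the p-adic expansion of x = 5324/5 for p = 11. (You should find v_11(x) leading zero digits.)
(a_0, …, a_6) = (0, 0, 0, 3, 2, 2, 2)

v_11(5324/5) = 3, so a_0 = ... = a_2 = 0. Factor out: x = 11^3 · u with u = 4/5 a unit in ℤ_11. Expand u iteratively via a_{v+i} = u_i mod 11, u_{i+1} = (u_i − a_{v+i})/11:
  u_0 = 4/5;  a_3 = 3;  u_1 = (u_0 − 3)/11 = -1/5
  u_1 = -1/5;  a_4 = 2;  u_2 = (u_1 − 2)/11 = -1/5
  u_2 = -1/5;  a_5 = 2;  u_3 = (u_2 − 2)/11 = -1/5
  u_3 = -1/5;  a_6 = 2;  u_4 = (u_3 − 2)/11 = -1/5
Digits: (0, 0, 0, 3, 2, 2, 2).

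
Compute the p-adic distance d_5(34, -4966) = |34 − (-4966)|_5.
d_5(34, -4966) = 1/625

Step 1 — x − y = 34 − (-4966) = 5000. Step 2 — v_5(5000) = 4 (factor: 5000 = (5^4 · 8); the sign does not affect v_p). Step 3 — |x − y|_5 = 5^{-4} = 1/625.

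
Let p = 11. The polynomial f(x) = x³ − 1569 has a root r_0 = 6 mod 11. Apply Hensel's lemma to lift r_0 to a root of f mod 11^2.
r_1 = 116 (mod 121)

Hensel: r_{i+1} = r_i − f(r_i)/f′(r_i) mod 11^{i+2}, where f′(x) = 3x². Iterate:
  r_0 = 6 (mod 11)
  r_1 = 116 (mod 121)
Final: r = 116 with f(r) ≡ 0 mod 11^2.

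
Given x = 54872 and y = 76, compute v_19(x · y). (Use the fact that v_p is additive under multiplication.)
v_19(4170272) = 4

v_p(x) = 3 (factor: 54872 = 19^3 · 8); v_p(y) = 1 (factor: 76 = 19^1 · 4). Additivity: v_p(xy) = v_p(x) + v_p(y) = 3 + 1 = 4. (Direct check: xy = 4170272 = 19^4 · (32).)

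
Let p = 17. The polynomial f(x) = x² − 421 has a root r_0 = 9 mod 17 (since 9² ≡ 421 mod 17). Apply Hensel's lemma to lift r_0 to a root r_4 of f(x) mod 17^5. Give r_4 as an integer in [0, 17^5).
r_4 = 625745 (mod 1419857)

Hensel's recurrence: r_{i+1} = r_i − f(r_i)·(f′(r_i))^{-1} mod 17^{i+2}, with f′(x) = 2x. Iterate:
  r_0 = 9 (mod 17)
  r_1 = 60 (mod 289)
  r_2 = 1794 (mod 4913)
  r_3 = 41098 (mod 83521)
  r_4 = 625745 (mod 1419857)
Final: r_4 = 625745, and one checks f(r_4) ≡ 0 mod 17^5.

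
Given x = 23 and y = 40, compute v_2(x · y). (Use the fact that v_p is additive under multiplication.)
v_2(920) = 3

v_p(x) = 0 (factor: 23 = 2^0 · 23); v_p(y) = 3 (factor: 40 = 2^3 · 5). Additivity: v_p(xy) = v_p(x) + v_p(y) = 0 + 3 = 3. (Direct check: xy = 920 = 2^3 · (115).)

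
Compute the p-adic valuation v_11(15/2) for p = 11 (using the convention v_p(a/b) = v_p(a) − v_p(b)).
v_11(15/2) = 0

Factor powers of 11 from the numerator and denominator of the reduced fraction: 15 = 11^0 · 15 and 2 = 11^0 · 2. Apply v_p(a/b) = v_p(a) − v_p(b): v_11(15/2) = 0 − 0 = 0.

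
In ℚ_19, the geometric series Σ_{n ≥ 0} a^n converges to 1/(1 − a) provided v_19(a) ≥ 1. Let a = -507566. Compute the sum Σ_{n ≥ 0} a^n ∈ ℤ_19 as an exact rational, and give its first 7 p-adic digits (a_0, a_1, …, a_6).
Σ a^n = 1/(1 − a) = 1/507567;  first 7 digits = (1, 0, 0, 2, 15, 18, 3)

v_19(a) = 3 ≥ 1, so the series converges in ℤ_19 to 1/(1 − a) = 1/(1 − (-507566)) = 1/507567. Expand this rational in ℤ_19: compute digits iteratively via d_i = x_i mod 19, x_{i+1} = (x_i − d_i)/19. The first 7 digits are (1, 0, 0, 2, 15, 18, 3).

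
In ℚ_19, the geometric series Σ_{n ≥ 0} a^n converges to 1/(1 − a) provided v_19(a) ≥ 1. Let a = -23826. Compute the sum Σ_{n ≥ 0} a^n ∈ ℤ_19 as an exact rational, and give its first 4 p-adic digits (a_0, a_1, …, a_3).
Σ a^n = 1/(1 − a) = 1/23827;  first 4 digits = (1, 0, 10, 15)

v_19(a) = 2 ≥ 1, so the series converges in ℤ_19 to 1/(1 − a) = 1/(1 − (-23826)) = 1/23827. Expand this rational in ℤ_19: compute digits iteratively via d_i = x_i mod 19, x_{i+1} = (x_i − d_i)/19. The first 4 digits are (1, 0, 10, 15).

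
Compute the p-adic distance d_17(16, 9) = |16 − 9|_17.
d_17(16, 9) = 1

Step 1 — x − y = 16 − 9 = 7. Step 2 — v_17(7) = 0 (factor: 7 = (17^0 · 7); the sign does not affect v_p). Step 3 — |x − y|_17 = 17^{0} = 1.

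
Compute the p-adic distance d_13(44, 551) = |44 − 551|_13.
d_13(44, 551) = 1/169

Step 1 — x − y = 44 − 551 = -507. Step 2 — v_13(-507) = 2 (factor: -507 = −(13^2 · 3); the sign does not affect v_p). Step 3 — |x − y|_13 = 13^{-2} = 1/169.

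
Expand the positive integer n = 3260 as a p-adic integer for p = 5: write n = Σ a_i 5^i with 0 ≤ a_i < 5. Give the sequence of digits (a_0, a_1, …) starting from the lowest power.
(a_0, a_1, …) = (0, 2, 0, 1, 0, 1)

Repeated division by 5 gives the digits low-to-high: 3260 = 2·5^1 + 1·5^3 + 1·5^5. Digit sequence: (0, 2, 0, 1, 0, 1).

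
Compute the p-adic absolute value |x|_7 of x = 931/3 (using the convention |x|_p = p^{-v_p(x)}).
|931/3|_7 = 1/49

Step 1 — compute v_7(x) by factoring powers of 7 out of the numerator and denominator: v_7(931/3) = 2. Step 2 — apply |x|_p = p^{-v_p(x)} = 7^{-2} = 1/49.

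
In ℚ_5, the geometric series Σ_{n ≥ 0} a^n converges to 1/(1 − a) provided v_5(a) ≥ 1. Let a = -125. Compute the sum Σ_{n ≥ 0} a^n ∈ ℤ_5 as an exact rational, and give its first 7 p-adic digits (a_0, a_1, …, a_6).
Σ a^n = 1/(1 − a) = 1/126;  first 7 digits = (1, 0, 0, 4, 4, 4, 0)

v_5(a) = 3 ≥ 1, so the series converges in ℤ_5 to 1/(1 − a) = 1/(1 − (-125)) = 1/126. Expand this rational in ℤ_5: compute digits iteratively via d_i = x_i mod 5, x_{i+1} = (x_i − d_i)/5. The first 7 digits are (1, 0, 0, 4, 4, 4, 0).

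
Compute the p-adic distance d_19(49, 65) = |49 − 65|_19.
d_19(49, 65) = 1

Step 1 — x − y = 49 − 65 = -16. Step 2 — v_19(-16) = 0 (factor: -16 = −(19^0 · 16); the sign does not affect v_p). Step 3 — |x − y|_19 = 19^{0} = 1.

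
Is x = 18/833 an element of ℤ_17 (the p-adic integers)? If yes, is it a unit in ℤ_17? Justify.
x ∉ ℤ_17 (v_17(x) = -1 < 0)

ℤ_17 = {x ∈ ℚ_17 : v_17(x) ≥ 0} and ℤ_17^× = {x ∈ ℤ_17 : v_17(x) = 0}. Here v_17(18/833) = v_17(num) − v_17(den) = -1; compare against these criteria.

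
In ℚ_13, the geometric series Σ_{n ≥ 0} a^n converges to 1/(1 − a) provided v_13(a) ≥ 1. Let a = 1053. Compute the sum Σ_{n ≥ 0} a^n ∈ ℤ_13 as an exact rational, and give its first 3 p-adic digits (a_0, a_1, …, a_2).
Σ a^n = 1/(1 − a) = -1/1052;  first 3 digits = (1, 3, 2)

v_13(a) = 1 ≥ 1, so the series converges in ℤ_13 to 1/(1 − a) = 1/(1 − 1053) = -1/1052. Expand this rational in ℤ_13: compute digits iteratively via d_i = x_i mod 13, x_{i+1} = (x_i − d_i)/13. The first 3 digits are (1, 3, 2).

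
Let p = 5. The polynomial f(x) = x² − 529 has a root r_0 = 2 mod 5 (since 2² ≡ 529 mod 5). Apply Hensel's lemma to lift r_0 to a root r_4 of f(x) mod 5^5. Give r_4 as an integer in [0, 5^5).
r_4 = 3102 (mod 3125)

Hensel's recurrence: r_{i+1} = r_i − f(r_i)·(f′(r_i))^{-1} mod 5^{i+2}, with f′(x) = 2x. Iterate:
  r_0 = 2 (mod 5)
  r_1 = 2 (mod 25)
  r_2 = 102 (mod 125)
  r_3 = 602 (mod 625)
  r_4 = 3102 (mod 3125)
Final: r_4 = 3102, and one checks f(r_4) ≡ 0 mod 5^5.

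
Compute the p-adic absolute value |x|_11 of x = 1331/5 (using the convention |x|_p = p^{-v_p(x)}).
|1331/5|_11 = 1/1331

Step 1 — compute v_11(x) by factoring powers of 11 out of the numerator and denominator: v_11(1331/5) = 3. Step 2 — apply |x|_p = p^{-v_p(x)} = 11^{-3} = 1/1331.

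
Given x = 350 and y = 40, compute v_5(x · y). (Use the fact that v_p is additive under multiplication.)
v_5(14000) = 3

v_p(x) = 2 (factor: 350 = 5^2 · 14); v_p(y) = 1 (factor: 40 = 5^1 · 8). Additivity: v_p(xy) = v_p(x) + v_p(y) = 2 + 1 = 3. (Direct check: xy = 14000 = 5^3 · (112).)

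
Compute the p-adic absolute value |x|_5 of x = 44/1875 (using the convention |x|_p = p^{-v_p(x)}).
|44/1875|_5 = 625

Step 1 — compute v_5(x) by factoring powers of 5 out of the numerator and denominator: v_5(44/1875) = -4. Step 2 — apply |x|_p = p^{-v_p(x)} = 5^{4} = 625.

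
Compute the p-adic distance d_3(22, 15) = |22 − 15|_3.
d_3(22, 15) = 1

Step 1 — x − y = 22 − 15 = 7. Step 2 — v_3(7) = 0 (factor: 7 = (3^0 · 7); the sign does not affect v_p). Step 3 — |x − y|_3 = 3^{0} = 1.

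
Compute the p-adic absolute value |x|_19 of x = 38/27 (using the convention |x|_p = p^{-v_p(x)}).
|38/27|_19 = 1/19

Step 1 — compute v_19(x) by factoring powers of 19 out of the numerator and denominator: v_19(38/27) = 1. Step 2 — apply |x|_p = p^{-v_p(x)} = 19^{-1} = 1/19.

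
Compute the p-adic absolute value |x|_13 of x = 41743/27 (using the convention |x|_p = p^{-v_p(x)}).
|41743/27|_13 = 1/2197

Step 1 — compute v_13(x) by factoring powers of 13 out of the numerator and denominator: v_13(41743/27) = 3. Step 2 — apply |x|_p = p^{-v_p(x)} = 13^{-3} = 1/2197.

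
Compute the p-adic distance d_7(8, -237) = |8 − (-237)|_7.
d_7(8, -237) = 1/49

Step 1 — x − y = 8 − (-237) = 245. Step 2 — v_7(245) = 2 (factor: 245 = (7^2 · 5); the sign does not affect v_p). Step 3 — |x − y|_7 = 7^{-2} = 1/49.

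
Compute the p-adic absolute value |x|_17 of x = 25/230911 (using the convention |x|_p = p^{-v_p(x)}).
|25/230911|_17 = 4913

Step 1 — compute v_17(x) by factoring powers of 17 out of the numerator and denominator: v_17(25/230911) = -3. Step 2 — apply |x|_p = p^{-v_p(x)} = 17^{3} = 4913.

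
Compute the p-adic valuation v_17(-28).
v_17(-28) = 0

v_17(n) is the largest exponent k such that 17^k divides n. Factor out: -28 = -17^0 · 28. (Sign doesn't affect v_p.) So v_17(-28) = 0.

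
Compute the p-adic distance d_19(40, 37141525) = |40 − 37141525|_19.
d_19(40, 37141525) = 1/2476099

Step 1 — x − y = 40 − 37141525 = -37141485. Step 2 — v_19(-37141485) = 5 (factor: -37141485 = −(19^5 · 15); the sign does not affect v_p). Step 3 — |x − y|_19 = 19^{-5} = 1/2476099.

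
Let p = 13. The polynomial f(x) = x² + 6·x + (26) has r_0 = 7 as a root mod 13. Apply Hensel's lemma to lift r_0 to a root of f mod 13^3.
r_2 = 449 (mod 2197)

Hensel: r_{i+1} = r_i − f(r_i)·(f′(r_i))^{-1} mod 13^{i+2}, f′(x) = 2x + 6. Iterate:
  r_0 = 7 (mod 13)
  r_1 = 111 (mod 169)
  r_2 = 449 (mod 2197)
Final: r = 449 satisfies f(r) ≡ 0 mod 13^3.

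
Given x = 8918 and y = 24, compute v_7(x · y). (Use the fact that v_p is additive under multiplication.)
v_7(214032) = 3

v_p(x) = 3 (factor: 8918 = 7^3 · 26); v_p(y) = 0 (factor: 24 = 7^0 · 24). Additivity: v_p(xy) = v_p(x) + v_p(y) = 3 + 0 = 3. (Direct check: xy = 214032 = 7^3 · (624).)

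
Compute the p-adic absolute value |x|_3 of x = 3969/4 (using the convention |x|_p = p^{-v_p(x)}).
|3969/4|_3 = 1/81

Step 1 — compute v_3(x) by factoring powers of 3 out of the numerator and denominator: v_3(3969/4) = 4. Step 2 — apply |x|_p = p^{-v_p(x)} = 3^{-4} = 1/81.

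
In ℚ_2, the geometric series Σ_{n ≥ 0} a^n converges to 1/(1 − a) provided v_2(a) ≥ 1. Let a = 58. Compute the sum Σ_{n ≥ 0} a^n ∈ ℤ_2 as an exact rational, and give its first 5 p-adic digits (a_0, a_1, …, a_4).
Σ a^n = 1/(1 − a) = -1/57;  first 5 digits = (1, 1, 1, 0, 1)

v_2(a) = 1 ≥ 1, so the series converges in ℤ_2 to 1/(1 − a) = 1/(1 − 58) = -1/57. Expand this rational in ℤ_2: compute digits iteratively via d_i = x_i mod 2, x_{i+1} = (x_i − d_i)/2. The first 5 digits are (1, 1, 1, 0, 1).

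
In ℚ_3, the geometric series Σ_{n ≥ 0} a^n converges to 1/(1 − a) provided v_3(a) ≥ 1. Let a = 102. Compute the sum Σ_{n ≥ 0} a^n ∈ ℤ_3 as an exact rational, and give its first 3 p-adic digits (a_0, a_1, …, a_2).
Σ a^n = 1/(1 − a) = -1/101;  first 3 digits = (1, 1, 0)

v_3(a) = 1 ≥ 1, so the series converges in ℤ_3 to 1/(1 − a) = 1/(1 − 102) = -1/101. Expand this rational in ℤ_3: compute digits iteratively via d_i = x_i mod 3, x_{i+1} = (x_i − d_i)/3. The first 3 digits are (1, 1, 0).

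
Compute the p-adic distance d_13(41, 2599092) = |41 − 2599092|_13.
d_13(41, 2599092) = 1/371293

Step 1 — x − y = 41 − 2599092 = -2599051. Step 2 — v_13(-2599051) = 5 (factor: -2599051 = −(13^5 · 7); the sign does not affect v_p). Step 3 — |x − y|_13 = 13^{-5} = 1/371293.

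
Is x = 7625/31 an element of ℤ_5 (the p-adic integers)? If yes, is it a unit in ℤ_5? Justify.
x ∈ ℤ_5 but not a unit; v_5(x) = 3 > 0

ℤ_5 = {x ∈ ℚ_5 : v_5(x) ≥ 0} and ℤ_5^× = {x ∈ ℤ_5 : v_5(x) = 0}. Here v_5(7625/31) = v_5(num) − v_5(den) = 3; compare against these criteria.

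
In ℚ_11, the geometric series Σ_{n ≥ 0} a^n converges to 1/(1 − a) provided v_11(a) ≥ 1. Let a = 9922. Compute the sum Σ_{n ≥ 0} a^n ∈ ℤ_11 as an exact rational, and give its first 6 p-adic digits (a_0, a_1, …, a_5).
Σ a^n = 1/(1 − a) = -1/9921;  first 6 digits = (1, 0, 5, 7, 3, 6)

v_11(a) = 2 ≥ 1, so the series converges in ℤ_11 to 1/(1 − a) = 1/(1 − 9922) = -1/9921. Expand this rational in ℤ_11: compute digits iteratively via d_i = x_i mod 11, x_{i+1} = (x_i − d_i)/11. The first 6 digits are (1, 0, 5, 7, 3, 6).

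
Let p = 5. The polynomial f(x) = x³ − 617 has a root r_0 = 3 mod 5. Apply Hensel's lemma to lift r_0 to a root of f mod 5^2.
r_1 = 23 (mod 25)

Hensel: r_{i+1} = r_i − f(r_i)/f′(r_i) mod 5^{i+2}, where f′(x) = 3x². Iterate:
  r_0 = 3 (mod 5)
  r_1 = 23 (mod 25)
Final: r = 23 with f(r) ≡ 0 mod 5^2.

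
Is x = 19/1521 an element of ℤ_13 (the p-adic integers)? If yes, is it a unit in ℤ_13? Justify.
x ∉ ℤ_13 (v_13(x) = -2 < 0)

ℤ_13 = {x ∈ ℚ_13 : v_13(x) ≥ 0} and ℤ_13^× = {x ∈ ℤ_13 : v_13(x) = 0}. Here v_13(19/1521) = v_13(num) − v_13(den) = -2; compare against these criteria.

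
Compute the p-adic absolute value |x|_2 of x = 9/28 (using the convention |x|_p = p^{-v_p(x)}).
|9/28|_2 = 4

Step 1 — compute v_2(x) by factoring powers of 2 out of the numerator and denominator: v_2(9/28) = -2. Step 2 — apply |x|_p = p^{-v_p(x)} = 2^{2} = 4.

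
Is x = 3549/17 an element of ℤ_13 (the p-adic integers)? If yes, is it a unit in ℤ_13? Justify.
x ∈ ℤ_13 but not a unit; v_13(x) = 2 > 0

ℤ_13 = {x ∈ ℚ_13 : v_13(x) ≥ 0} and ℤ_13^× = {x ∈ ℤ_13 : v_13(x) = 0}. Here v_13(3549/17) = v_13(num) − v_13(den) = 2; compare against these criteria.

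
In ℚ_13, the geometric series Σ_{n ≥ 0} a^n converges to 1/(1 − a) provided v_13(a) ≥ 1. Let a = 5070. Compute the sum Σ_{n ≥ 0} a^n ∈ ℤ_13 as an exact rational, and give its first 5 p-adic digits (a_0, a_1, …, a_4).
Σ a^n = 1/(1 − a) = -1/5069;  first 5 digits = (1, 0, 4, 2, 3)

v_13(a) = 2 ≥ 1, so the series converges in ℤ_13 to 1/(1 − a) = 1/(1 − 5070) = -1/5069. Expand this rational in ℤ_13: compute digits iteratively via d_i = x_i mod 13, x_{i+1} = (x_i − d_i)/13. The first 5 digits are (1, 0, 4, 2, 3).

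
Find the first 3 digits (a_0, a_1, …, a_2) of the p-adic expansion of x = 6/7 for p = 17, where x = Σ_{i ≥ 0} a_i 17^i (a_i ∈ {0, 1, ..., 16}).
(a_0, …, a_2) = (13, 9, 14)

v_17(6/7) = 0 (numerator and denominator both coprime to 17), so x ∈ ℤ_17^×. Compute digits iteratively via a_i = x_i mod 17, x_{i+1} = (x_i − a_i)/17, with x_0 = x:
  x_0 = 6/7;  a_0 = 13;  x_1 = (x_0 − 13)/17 = -5/7
  x_1 = -5/7;  a_1 = 9;  x_2 = (x_1 − 9)/17 = -4/7
  x_2 = -4/7;  a_2 = 14;  x_3 = (x_2 − 14)/17 = -6/7
Digits: (13, 9, 14).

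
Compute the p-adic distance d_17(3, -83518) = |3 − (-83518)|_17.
d_17(3, -83518) = 1/83521

Step 1 — x − y = 3 − (-83518) = 83521. Step 2 — v_17(83521) = 4 (factor: 83521 = (17^4 · 1); the sign does not affect v_p). Step 3 — |x − y|_17 = 17^{-4} = 1/83521.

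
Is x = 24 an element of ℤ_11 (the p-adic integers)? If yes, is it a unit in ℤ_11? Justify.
x ∈ ℤ_11^× (unit); v_11(x) = 0

ℤ_11 = {x ∈ ℚ_11 : v_11(x) ≥ 0} and ℤ_11^× = {x ∈ ℤ_11 : v_11(x) = 0}. Here v_11(24) = v_11(num) − v_11(den) = 0; compare against these criteria.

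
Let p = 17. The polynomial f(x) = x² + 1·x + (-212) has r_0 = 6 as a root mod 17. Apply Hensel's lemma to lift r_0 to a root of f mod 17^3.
r_2 = 2998 (mod 4913)

Hensel: r_{i+1} = r_i − f(r_i)·(f′(r_i))^{-1} mod 17^{i+2}, f′(x) = 2x + 1. Iterate:
  r_0 = 6 (mod 17)
  r_1 = 108 (mod 289)
  r_2 = 2998 (mod 4913)
Final: r = 2998 satisfies f(r) ≡ 0 mod 17^3.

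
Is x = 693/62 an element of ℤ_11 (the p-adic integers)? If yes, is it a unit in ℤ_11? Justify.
x ∈ ℤ_11 but not a unit; v_11(x) = 1 > 0

ℤ_11 = {x ∈ ℚ_11 : v_11(x) ≥ 0} and ℤ_11^× = {x ∈ ℤ_11 : v_11(x) = 0}. Here v_11(693/62) = v_11(num) − v_11(den) = 1; compare against these criteria.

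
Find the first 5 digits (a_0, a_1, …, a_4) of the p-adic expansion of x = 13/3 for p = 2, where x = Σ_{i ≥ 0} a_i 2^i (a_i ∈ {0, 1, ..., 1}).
(a_0, …, a_4) = (1, 1, 1, 1, 0)

v_2(13/3) = 0 (numerator and denominator both coprime to 2), so x ∈ ℤ_2^×. Compute digits iteratively via a_i = x_i mod 2, x_{i+1} = (x_i − a_i)/2, with x_0 = x:
  x_0 = 13/3;  a_0 = 1;  x_1 = (x_0 − 1)/2 = 5/3
  x_1 = 5/3;  a_1 = 1;  x_2 = (x_1 − 1)/2 = 1/3
  x_2 = 1/3;  a_2 = 1;  x_3 = (x_2 − 1)/2 = -1/3
  x_3 = -1/3;  a_3 = 1;  x_4 = (x_3 − 1)/2 = -2/3
  x_4 = -2/3;  a_4 = 0;  x_5 = (x_4 − 0)/2 = -1/3
Digits: (1, 1, 1, 1, 0).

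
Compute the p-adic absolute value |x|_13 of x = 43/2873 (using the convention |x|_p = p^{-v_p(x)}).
|43/2873|_13 = 169

Step 1 — compute v_13(x) by factoring powers of 13 out of the numerator and denominator: v_13(43/2873) = -2. Step 2 — apply |x|_p = p^{-v_p(x)} = 13^{2} = 169.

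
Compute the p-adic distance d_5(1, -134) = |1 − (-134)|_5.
d_5(1, -134) = 1/5

Step 1 — x − y = 1 − (-134) = 135. Step 2 — v_5(135) = 1 (factor: 135 = (5^1 · 27); the sign does not affect v_p). Step 3 — |x − y|_5 = 5^{-1} = 1/5.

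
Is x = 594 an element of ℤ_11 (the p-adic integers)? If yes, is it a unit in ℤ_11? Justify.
x ∈ ℤ_11 but not a unit; v_11(x) = 1 > 0

ℤ_11 = {x ∈ ℚ_11 : v_11(x) ≥ 0} and ℤ_11^× = {x ∈ ℤ_11 : v_11(x) = 0}. Here v_11(594) = v_11(num) − v_11(den) = 1; compare against these criteria.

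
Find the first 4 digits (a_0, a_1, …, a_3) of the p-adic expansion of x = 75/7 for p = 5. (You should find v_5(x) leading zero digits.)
(a_0, …, a_3) = (0, 0, 4, 0)

v_5(75/7) = 2, so a_0 = ... = a_1 = 0. Factor out: x = 5^2 · u with u = 3/7 a unit in ℤ_5. Expand u iteratively via a_{v+i} = u_i mod 5, u_{i+1} = (u_i − a_{v+i})/5:
  u_0 = 3/7;  a_2 = 4;  u_1 = (u_0 − 4)/5 = -5/7
  u_1 = -5/7;  a_3 = 0;  u_2 = (u_1 − 0)/5 = -1/7
Digits: (0, 0, 4, 0).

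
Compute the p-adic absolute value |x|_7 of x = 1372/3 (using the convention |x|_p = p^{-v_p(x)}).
|1372/3|_7 = 1/343

Step 1 — compute v_7(x) by factoring powers of 7 out of the numerator and denominator: v_7(1372/3) = 3. Step 2 — apply |x|_p = p^{-v_p(x)} = 7^{-3} = 1/343.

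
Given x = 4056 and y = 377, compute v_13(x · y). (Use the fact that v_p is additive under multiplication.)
v_13(1529112) = 3

v_p(x) = 2 (factor: 4056 = 13^2 · 24); v_p(y) = 1 (factor: 377 = 13^1 · 29). Additivity: v_p(xy) = v_p(x) + v_p(y) = 2 + 1 = 3. (Direct check: xy = 1529112 = 13^3 · (696).)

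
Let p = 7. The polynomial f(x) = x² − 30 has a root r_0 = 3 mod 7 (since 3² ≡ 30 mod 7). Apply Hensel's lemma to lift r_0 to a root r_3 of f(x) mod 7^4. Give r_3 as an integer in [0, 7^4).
r_3 = 1991 (mod 2401)

Hensel's recurrence: r_{i+1} = r_i − f(r_i)·(f′(r_i))^{-1} mod 7^{i+2}, with f′(x) = 2x. Iterate:
  r_0 = 3 (mod 7)
  r_1 = 31 (mod 49)
  r_2 = 276 (mod 343)
  r_3 = 1991 (mod 2401)
Final: r_3 = 1991, and one checks f(r_3) ≡ 0 mod 7^4.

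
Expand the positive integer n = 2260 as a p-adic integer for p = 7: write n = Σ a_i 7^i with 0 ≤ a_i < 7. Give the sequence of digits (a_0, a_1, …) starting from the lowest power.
(a_0, a_1, …) = (6, 0, 4, 6)

Repeated division by 7 gives the digits low-to-high: 2260 = 6 + 4·7^2 + 6·7^3. Digit sequence: (6, 0, 4, 6).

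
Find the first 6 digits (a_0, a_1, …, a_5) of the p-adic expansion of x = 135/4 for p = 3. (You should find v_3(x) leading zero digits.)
(a_0, …, a_5) = (0, 0, 0, 2, 2, 0)

v_3(135/4) = 3, so a_0 = ... = a_2 = 0. Factor out: x = 3^3 · u with u = 5/4 a unit in ℤ_3. Expand u iteratively via a_{v+i} = u_i mod 3, u_{i+1} = (u_i − a_{v+i})/3:
  u_0 = 5/4;  a_3 = 2;  u_1 = (u_0 − 2)/3 = -1/4
  u_1 = -1/4;  a_4 = 2;  u_2 = (u_1 − 2)/3 = -3/4
  u_2 = -3/4;  a_5 = 0;  u_3 = (u_2 − 0)/3 = -1/4
Digits: (0, 0, 0, 2, 2, 0).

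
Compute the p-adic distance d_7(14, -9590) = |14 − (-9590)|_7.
d_7(14, -9590) = 1/2401

Step 1 — x − y = 14 − (-9590) = 9604. Step 2 — v_7(9604) = 4 (factor: 9604 = (7^4 · 4); the sign does not affect v_p). Step 3 — |x − y|_7 = 7^{-4} = 1/2401.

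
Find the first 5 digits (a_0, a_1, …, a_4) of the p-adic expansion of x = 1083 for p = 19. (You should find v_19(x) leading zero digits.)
(a_0, …, a_4) = (0, 0, 3, 0, 0)

v_19(1083) = 2, so a_0 = ... = a_1 = 0. Factor out: x = 19^2 · u with u = 3 a unit in ℤ_19. Expand u iteratively via a_{v+i} = u_i mod 19, u_{i+1} = (u_i − a_{v+i})/19:
  u_0 = 3;  a_2 = 3;  u_1 = (u_0 − 3)/19 = 0
  u_1 = 0;  a_3 = 0;  u_2 = (u_1 − 0)/19 = 0
  u_2 = 0;  a_4 = 0;  u_3 = (u_2 − 0)/19 = 0
Digits: (0, 0, 3, 0, 0).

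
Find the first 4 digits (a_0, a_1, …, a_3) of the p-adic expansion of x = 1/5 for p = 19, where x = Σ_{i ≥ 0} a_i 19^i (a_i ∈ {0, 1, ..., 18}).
(a_0, …, a_3) = (4, 15, 3, 15)

v_19(1/5) = 0 (numerator and denominator both coprime to 19), so x ∈ ℤ_19^×. Compute digits iteratively via a_i = x_i mod 19, x_{i+1} = (x_i − a_i)/19, with x_0 = x:
  x_0 = 1/5;  a_0 = 4;  x_1 = (x_0 − 4)/19 = -1/5
  x_1 = -1/5;  a_1 = 15;  x_2 = (x_1 − 15)/19 = -4/5
  x_2 = -4/5;  a_2 = 3;  x_3 = (x_2 − 3)/19 = -1/5
  x_3 = -1/5;  a_3 = 15;  x_4 = (x_3 − 15)/19 = -4/5
Digits: (4, 15, 3, 15).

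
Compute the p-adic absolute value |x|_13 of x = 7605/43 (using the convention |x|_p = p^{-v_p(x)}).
|7605/43|_13 = 1/169

Step 1 — compute v_13(x) by factoring powers of 13 out of the numerator and denominator: v_13(7605/43) = 2. Step 2 — apply |x|_p = p^{-v_p(x)} = 13^{-2} = 1/169.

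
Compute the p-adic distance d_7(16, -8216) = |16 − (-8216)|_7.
d_7(16, -8216) = 1/343

Step 1 — x − y = 16 − (-8216) = 8232. Step 2 — v_7(8232) = 3 (factor: 8232 = (7^3 · 24); the sign does not affect v_p). Step 3 — |x − y|_7 = 7^{-3} = 1/343.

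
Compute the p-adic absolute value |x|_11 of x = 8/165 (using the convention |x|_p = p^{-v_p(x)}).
|8/165|_11 = 11

Step 1 — compute v_11(x) by factoring powers of 11 out of the numerator and denominator: v_11(8/165) = -1. Step 2 — apply |x|_p = p^{-v_p(x)} = 11^{1} = 11.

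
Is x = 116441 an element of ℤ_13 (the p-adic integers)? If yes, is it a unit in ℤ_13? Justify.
x ∈ ℤ_13 but not a unit; v_13(x) = 3 > 0

ℤ_13 = {x ∈ ℚ_13 : v_13(x) ≥ 0} and ℤ_13^× = {x ∈ ℤ_13 : v_13(x) = 0}. Here v_13(116441) = v_13(num) − v_13(den) = 3; compare against these criteria.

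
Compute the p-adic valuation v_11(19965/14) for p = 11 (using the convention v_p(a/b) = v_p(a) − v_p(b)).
v_11(19965/14) = 3

Factor powers of 11 from the numerator and denominator of the reduced fraction: 19965 = 11^3 · 15 and 14 = 11^0 · 14. Apply v_p(a/b) = v_p(a) − v_p(b): v_11(19965/14) = 3 − 0 = 3.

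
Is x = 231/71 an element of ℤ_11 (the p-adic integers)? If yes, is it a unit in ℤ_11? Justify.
x ∈ ℤ_11 but not a unit; v_11(x) = 1 > 0

ℤ_11 = {x ∈ ℚ_11 : v_11(x) ≥ 0} and ℤ_11^× = {x ∈ ℤ_11 : v_11(x) = 0}. Here v_11(231/71) = v_11(num) − v_11(den) = 1; compare against these criteria.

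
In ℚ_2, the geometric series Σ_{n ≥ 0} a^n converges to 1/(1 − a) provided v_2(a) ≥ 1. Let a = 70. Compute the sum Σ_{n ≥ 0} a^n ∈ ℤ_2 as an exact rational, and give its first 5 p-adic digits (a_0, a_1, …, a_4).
Σ a^n = 1/(1 − a) = -1/69;  first 5 digits = (1, 1, 0, 0, 1)

v_2(a) = 1 ≥ 1, so the series converges in ℤ_2 to 1/(1 − a) = 1/(1 − 70) = -1/69. Expand this rational in ℤ_2: compute digits iteratively via d_i = x_i mod 2, x_{i+1} = (x_i − d_i)/2. The first 5 digits are (1, 1, 0, 0, 1).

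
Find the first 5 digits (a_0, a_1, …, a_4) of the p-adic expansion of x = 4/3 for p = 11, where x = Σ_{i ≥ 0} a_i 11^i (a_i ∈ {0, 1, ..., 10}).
(a_0, …, a_4) = (5, 7, 3, 7, 3)

v_11(4/3) = 0 (numerator and denominator both coprime to 11), so x ∈ ℤ_11^×. Compute digits iteratively via a_i = x_i mod 11, x_{i+1} = (x_i − a_i)/11, with x_0 = x:
  x_0 = 4/3;  a_0 = 5;  x_1 = (x_0 − 5)/11 = -1/3
  x_1 = -1/3;  a_1 = 7;  x_2 = (x_1 − 7)/11 = -2/3
  x_2 = -2/3;  a_2 = 3;  x_3 = (x_2 − 3)/11 = -1/3
  x_3 = -1/3;  a_3 = 7;  x_4 = (x_3 − 7)/11 = -2/3
  x_4 = -2/3;  a_4 = 3;  x_5 = (x_4 − 3)/11 = -1/3
Digits: (5, 7, 3, 7, 3).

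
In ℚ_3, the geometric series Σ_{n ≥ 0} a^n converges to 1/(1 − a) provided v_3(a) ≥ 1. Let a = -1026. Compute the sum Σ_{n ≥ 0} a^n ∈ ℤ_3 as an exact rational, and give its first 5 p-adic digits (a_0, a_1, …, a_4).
Σ a^n = 1/(1 − a) = 1/1027;  first 5 digits = (1, 0, 0, 1, 2)

v_3(a) = 3 ≥ 1, so the series converges in ℤ_3 to 1/(1 − a) = 1/(1 − (-1026)) = 1/1027. Expand this rational in ℤ_3: compute digits iteratively via d_i = x_i mod 3, x_{i+1} = (x_i − d_i)/3. The first 5 digits are (1, 0, 0, 1, 2).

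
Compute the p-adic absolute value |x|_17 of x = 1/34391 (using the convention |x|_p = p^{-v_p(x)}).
|1/34391|_17 = 4913

Step 1 — compute v_17(x) by factoring powers of 17 out of the numerator and denominator: v_17(1/34391) = -3. Step 2 — apply |x|_p = p^{-v_p(x)} = 17^{3} = 4913.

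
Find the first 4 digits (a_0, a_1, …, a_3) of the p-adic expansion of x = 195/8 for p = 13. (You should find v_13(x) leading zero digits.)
(a_0, …, a_3) = (0, 10, 1, 8)

v_13(195/8) = 1, so a_0 = ... = a_0 = 0. Factor out: x = 13^1 · u with u = 15/8 a unit in ℤ_13. Expand u iteratively via a_{v+i} = u_i mod 13, u_{i+1} = (u_i − a_{v+i})/13:
  u_0 = 15/8;  a_1 = 10;  u_1 = (u_0 − 10)/13 = -5/8
  u_1 = -5/8;  a_2 = 1;  u_2 = (u_1 − 1)/13 = -1/8
  u_2 = -1/8;  a_3 = 8;  u_3 = (u_2 − 8)/13 = -5/8
Digits: (0, 10, 1, 8).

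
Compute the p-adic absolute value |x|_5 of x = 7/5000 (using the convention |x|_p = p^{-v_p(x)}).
|7/5000|_5 = 625

Step 1 — compute v_5(x) by factoring powers of 5 out of the numerator and denominator: v_5(7/5000) = -4. Step 2 — apply |x|_p = p^{-v_p(x)} = 5^{4} = 625.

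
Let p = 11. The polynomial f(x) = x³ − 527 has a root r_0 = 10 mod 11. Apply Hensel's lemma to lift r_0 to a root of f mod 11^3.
r_2 = 538 (mod 1331)

Hensel: r_{i+1} = r_i − f(r_i)/f′(r_i) mod 11^{i+2}, where f′(x) = 3x². Iterate:
  r_0 = 10 (mod 11)
  r_1 = 54 (mod 121)
  r_2 = 538 (mod 1331)
Final: r = 538 with f(r) ≡ 0 mod 11^3.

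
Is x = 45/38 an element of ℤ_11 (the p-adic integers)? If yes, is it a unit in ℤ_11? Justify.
x ∈ ℤ_11^× (unit); v_11(x) = 0

ℤ_11 = {x ∈ ℚ_11 : v_11(x) ≥ 0} and ℤ_11^× = {x ∈ ℤ_11 : v_11(x) = 0}. Here v_11(45/38) = v_11(num) − v_11(den) = 0; compare against these criteria.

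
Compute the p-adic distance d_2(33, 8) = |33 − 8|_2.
d_2(33, 8) = 1

Step 1 — x − y = 33 − 8 = 25. Step 2 — v_2(25) = 0 (factor: 25 = (2^0 · 25); the sign does not affect v_p). Step 3 — |x − y|_2 = 2^{0} = 1.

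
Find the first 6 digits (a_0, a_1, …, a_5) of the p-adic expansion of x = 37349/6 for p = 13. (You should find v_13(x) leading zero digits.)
(a_0, …, a_5) = (0, 0, 0, 5, 2, 2)

v_13(37349/6) = 3, so a_0 = ... = a_2 = 0. Factor out: x = 13^3 · u with u = 17/6 a unit in ℤ_13. Expand u iteratively via a_{v+i} = u_i mod 13, u_{i+1} = (u_i − a_{v+i})/13:
  u_0 = 17/6;  a_3 = 5;  u_1 = (u_0 − 5)/13 = -1/6
  u_1 = -1/6;  a_4 = 2;  u_2 = (u_1 − 2)/13 = -1/6
  u_2 = -1/6;  a_5 = 2;  u_3 = (u_2 − 2)/13 = -1/6
Digits: (0, 0, 0, 5, 2, 2).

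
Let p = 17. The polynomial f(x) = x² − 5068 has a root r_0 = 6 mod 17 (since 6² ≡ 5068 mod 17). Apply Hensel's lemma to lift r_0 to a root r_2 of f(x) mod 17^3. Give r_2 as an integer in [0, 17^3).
r_2 = 329 (mod 4913)

Hensel's recurrence: r_{i+1} = r_i − f(r_i)·(f′(r_i))^{-1} mod 17^{i+2}, with f′(x) = 2x. Iterate:
  r_0 = 6 (mod 17)
  r_1 = 40 (mod 289)
  r_2 = 329 (mod 4913)
Final: r_2 = 329, and one checks f(r_2) ≡ 0 mod 17^3.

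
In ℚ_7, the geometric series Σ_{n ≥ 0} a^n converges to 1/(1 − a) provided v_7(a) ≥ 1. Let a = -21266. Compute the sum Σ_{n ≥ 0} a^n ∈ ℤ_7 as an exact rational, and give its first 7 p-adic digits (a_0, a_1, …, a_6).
Σ a^n = 1/(1 − a) = 1/21267;  first 7 digits = (1, 0, 0, 1, 5, 5, 0)

v_7(a) = 3 ≥ 1, so the series converges in ℤ_7 to 1/(1 − a) = 1/(1 − (-21266)) = 1/21267. Expand this rational in ℤ_7: compute digits iteratively via d_i = x_i mod 7, x_{i+1} = (x_i − d_i)/7. The first 7 digits are (1, 0, 0, 1, 5, 5, 0).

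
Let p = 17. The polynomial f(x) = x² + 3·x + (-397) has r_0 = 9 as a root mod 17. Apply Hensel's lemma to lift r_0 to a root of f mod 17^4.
r_3 = 67635 (mod 83521)

Hensel: r_{i+1} = r_i − f(r_i)·(f′(r_i))^{-1} mod 17^{i+2}, f′(x) = 2x + 3. Iterate:
  r_0 = 9 (mod 17)
  r_1 = 9 (mod 289)
  r_2 = 3766 (mod 4913)
  r_3 = 67635 (mod 83521)
Final: r = 67635 satisfies f(r) ≡ 0 mod 17^4.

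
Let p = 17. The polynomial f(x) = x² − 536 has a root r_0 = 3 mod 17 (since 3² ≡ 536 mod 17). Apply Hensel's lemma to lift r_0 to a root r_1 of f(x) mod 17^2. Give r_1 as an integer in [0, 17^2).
r_1 = 139 (mod 289)

Hensel's recurrence: r_{i+1} = r_i − f(r_i)·(f′(r_i))^{-1} mod 17^{i+2}, with f′(x) = 2x. Iterate:
  r_0 = 3 (mod 17)
  r_1 = 139 (mod 289)
Final: r_1 = 139, and one checks f(r_1) ≡ 0 mod 17^2.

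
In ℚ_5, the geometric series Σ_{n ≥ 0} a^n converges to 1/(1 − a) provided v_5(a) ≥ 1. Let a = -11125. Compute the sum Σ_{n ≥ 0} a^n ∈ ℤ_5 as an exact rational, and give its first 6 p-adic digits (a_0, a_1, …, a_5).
Σ a^n = 1/(1 − a) = 1/11126;  first 6 digits = (1, 0, 0, 1, 2, 1)

v_5(a) = 3 ≥ 1, so the series converges in ℤ_5 to 1/(1 − a) = 1/(1 − (-11125)) = 1/11126. Expand this rational in ℤ_5: compute digits iteratively via d_i = x_i mod 5, x_{i+1} = (x_i − d_i)/5. The first 6 digits are (1, 0, 0, 1, 2, 1).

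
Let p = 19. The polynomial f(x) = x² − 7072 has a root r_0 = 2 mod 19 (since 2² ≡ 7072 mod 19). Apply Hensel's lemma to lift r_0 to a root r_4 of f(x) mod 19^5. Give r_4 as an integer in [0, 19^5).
r_4 = 28844 (mod 2476099)

Hensel's recurrence: r_{i+1} = r_i − f(r_i)·(f′(r_i))^{-1} mod 19^{i+2}, with f′(x) = 2x. Iterate:
  r_0 = 2 (mod 19)
  r_1 = 325 (mod 361)
  r_2 = 1408 (mod 6859)
  r_3 = 28844 (mod 130321)
  r_4 = 28844 (mod 2476099)
Final: r_4 = 28844, and one checks f(r_4) ≡ 0 mod 19^5.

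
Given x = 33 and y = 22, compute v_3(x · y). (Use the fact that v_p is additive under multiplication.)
v_3(726) = 1

v_p(x) = 1 (factor: 33 = 3^1 · 11); v_p(y) = 0 (factor: 22 = 3^0 · 22). Additivity: v_p(xy) = v_p(x) + v_p(y) = 1 + 0 = 1. (Direct check: xy = 726 = 3^1 · (242).)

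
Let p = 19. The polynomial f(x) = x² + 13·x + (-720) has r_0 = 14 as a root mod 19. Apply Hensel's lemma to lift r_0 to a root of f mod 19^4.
r_3 = 28647 (mod 130321)

Hensel: r_{i+1} = r_i − f(r_i)·(f′(r_i))^{-1} mod 19^{i+2}, f′(x) = 2x + 13. Iterate:
  r_0 = 14 (mod 19)
  r_1 = 128 (mod 361)
  r_2 = 1211 (mod 6859)
  r_3 = 28647 (mod 130321)
Final: r = 28647 satisfies f(r) ≡ 0 mod 19^4.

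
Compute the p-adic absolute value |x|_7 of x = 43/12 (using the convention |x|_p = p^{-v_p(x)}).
|43/12|_7 = 1

Step 1 — compute v_7(x) by factoring powers of 7 out of the numerator and denominator: v_7(43/12) = 0. Step 2 — apply |x|_p = p^{-v_p(x)} = 7^{0} = 1.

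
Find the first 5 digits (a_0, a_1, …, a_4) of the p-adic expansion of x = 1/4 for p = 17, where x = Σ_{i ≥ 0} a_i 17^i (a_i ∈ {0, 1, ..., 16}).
(a_0, …, a_4) = (13, 12, 12, 12, 12)

v_17(1/4) = 0 (numerator and denominator both coprime to 17), so x ∈ ℤ_17^×. Compute digits iteratively via a_i = x_i mod 17, x_{i+1} = (x_i − a_i)/17, with x_0 = x:
  x_0 = 1/4;  a_0 = 13;  x_1 = (x_0 − 13)/17 = -3/4
  x_1 = -3/4;  a_1 = 12;  x_2 = (x_1 − 12)/17 = -3/4
  x_2 = -3/4;  a_2 = 12;  x_3 = (x_2 − 12)/17 = -3/4
  x_3 = -3/4;  a_3 = 12;  x_4 = (x_3 − 12)/17 = -3/4
  x_4 = -3/4;  a_4 = 12;  x_5 = (x_4 − 12)/17 = -3/4
Digits: (13, 12, 12, 12, 12).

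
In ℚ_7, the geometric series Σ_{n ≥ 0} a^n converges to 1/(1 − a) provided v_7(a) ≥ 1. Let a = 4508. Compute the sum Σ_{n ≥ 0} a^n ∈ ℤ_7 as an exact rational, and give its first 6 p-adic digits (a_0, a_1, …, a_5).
Σ a^n = 1/(1 − a) = -1/4507;  first 6 digits = (1, 0, 1, 6, 2, 5)

v_7(a) = 2 ≥ 1, so the series converges in ℤ_7 to 1/(1 − a) = 1/(1 − 4508) = -1/4507. Expand this rational in ℤ_7: compute digits iteratively via d_i = x_i mod 7, x_{i+1} = (x_i − d_i)/7. The first 6 digits are (1, 0, 1, 6, 2, 5).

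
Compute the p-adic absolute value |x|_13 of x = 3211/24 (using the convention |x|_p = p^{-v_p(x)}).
|3211/24|_13 = 1/169

Step 1 — compute v_13(x) by factoring powers of 13 out of the numerator and denominator: v_13(3211/24) = 2. Step 2 — apply |x|_p = p^{-v_p(x)} = 13^{-2} = 1/169.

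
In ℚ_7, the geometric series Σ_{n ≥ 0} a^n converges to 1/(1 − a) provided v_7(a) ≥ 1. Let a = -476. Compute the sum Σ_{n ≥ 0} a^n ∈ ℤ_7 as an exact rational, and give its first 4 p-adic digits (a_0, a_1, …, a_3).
Σ a^n = 1/(1 − a) = 1/477;  first 4 digits = (1, 2, 1, 2)

v_7(a) = 1 ≥ 1, so the series converges in ℤ_7 to 1/(1 − a) = 1/(1 − (-476)) = 1/477. Expand this rational in ℤ_7: compute digits iteratively via d_i = x_i mod 7, x_{i+1} = (x_i − d_i)/7. The first 4 digits are (1, 2, 1, 2).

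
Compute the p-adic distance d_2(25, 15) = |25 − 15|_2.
d_2(25, 15) = 1/2

Step 1 — x − y = 25 − 15 = 10. Step 2 — v_2(10) = 1 (factor: 10 = (2^1 · 5); the sign does not affect v_p). Step 3 — |x − y|_2 = 2^{-1} = 1/2.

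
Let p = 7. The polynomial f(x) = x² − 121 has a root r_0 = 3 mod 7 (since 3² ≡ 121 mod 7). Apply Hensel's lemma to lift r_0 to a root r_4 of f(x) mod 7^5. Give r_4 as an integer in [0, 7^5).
r_4 = 16796 (mod 16807)

Hensel's recurrence: r_{i+1} = r_i − f(r_i)·(f′(r_i))^{-1} mod 7^{i+2}, with f′(x) = 2x. Iterate:
  r_0 = 3 (mod 7)
  r_1 = 38 (mod 49)
  r_2 = 332 (mod 343)
  r_3 = 2390 (mod 2401)
  r_4 = 16796 (mod 16807)
Final: r_4 = 16796, and one checks f(r_4) ≡ 0 mod 7^5.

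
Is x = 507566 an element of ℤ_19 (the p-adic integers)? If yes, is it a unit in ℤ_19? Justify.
x ∈ ℤ_19 but not a unit; v_19(x) = 3 > 0

ℤ_19 = {x ∈ ℚ_19 : v_19(x) ≥ 0} and ℤ_19^× = {x ∈ ℤ_19 : v_19(x) = 0}. Here v_19(507566) = v_19(num) − v_19(den) = 3; compare against these criteria.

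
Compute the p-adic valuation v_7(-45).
v_7(-45) = 0

v_7(n) is the largest exponent k such that 7^k divides n. Factor out: -45 = -7^0 · 45. (Sign doesn't affect v_p.) So v_7(-45) = 0.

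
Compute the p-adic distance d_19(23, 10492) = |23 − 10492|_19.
d_19(23, 10492) = 1/361

Step 1 — x − y = 23 − 10492 = -10469. Step 2 — v_19(-10469) = 2 (factor: -10469 = −(19^2 · 29); the sign does not affect v_p). Step 3 — |x − y|_19 = 19^{-2} = 1/361.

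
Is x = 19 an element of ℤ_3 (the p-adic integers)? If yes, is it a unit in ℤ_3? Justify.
x ∈ ℤ_3^× (unit); v_3(x) = 0

ℤ_3 = {x ∈ ℚ_3 : v_3(x) ≥ 0} and ℤ_3^× = {x ∈ ℤ_3 : v_3(x) = 0}. Here v_3(19) = v_3(num) − v_3(den) = 0; compare against these criteria.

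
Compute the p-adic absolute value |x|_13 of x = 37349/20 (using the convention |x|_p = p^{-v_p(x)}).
|37349/20|_13 = 1/2197

Step 1 — compute v_13(x) by factoring powers of 13 out of the numerator and denominator: v_13(37349/20) = 3. Step 2 — apply |x|_p = p^{-v_p(x)} = 13^{-3} = 1/2197.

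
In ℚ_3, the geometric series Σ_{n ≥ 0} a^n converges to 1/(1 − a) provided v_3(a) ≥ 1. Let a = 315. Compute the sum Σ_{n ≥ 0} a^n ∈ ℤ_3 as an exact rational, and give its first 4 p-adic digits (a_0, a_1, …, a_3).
Σ a^n = 1/(1 − a) = -1/314;  first 4 digits = (1, 0, 2, 2)

v_3(a) = 2 ≥ 1, so the series converges in ℤ_3 to 1/(1 − a) = 1/(1 − 315) = -1/314. Expand this rational in ℤ_3: compute digits iteratively via d_i = x_i mod 3, x_{i+1} = (x_i − d_i)/3. The first 4 digits are (1, 0, 2, 2).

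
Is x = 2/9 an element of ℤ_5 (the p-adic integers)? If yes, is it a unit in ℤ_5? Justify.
x ∈ ℤ_5^× (unit); v_5(x) = 0

ℤ_5 = {x ∈ ℚ_5 : v_5(x) ≥ 0} and ℤ_5^× = {x ∈ ℤ_5 : v_5(x) = 0}. Here v_5(2/9) = v_5(num) − v_5(den) = 0; compare against these criteria.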